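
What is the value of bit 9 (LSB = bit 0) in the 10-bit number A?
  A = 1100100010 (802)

Bit 9 is the 10th from the right.
  1100100010
  ^
That bit is 1.

Answer: 1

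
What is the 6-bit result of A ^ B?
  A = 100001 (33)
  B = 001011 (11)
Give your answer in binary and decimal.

Apply ^ to each column (1 where bits differ):
  100001
^ 001011
--------
  101010

Answer: 101010 (42)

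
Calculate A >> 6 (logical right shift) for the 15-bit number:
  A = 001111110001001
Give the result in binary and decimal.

Logical shift right by 6: drop the bottom 6 bit(s), prepend 6 zero(s) on the left.
  001111110001001  ->  keep [001111110], discard [001001], prepend 000000
= 000000001111110

Answer: 000000001111110 (126)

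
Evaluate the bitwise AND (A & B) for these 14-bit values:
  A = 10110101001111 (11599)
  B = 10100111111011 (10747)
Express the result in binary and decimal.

Apply & to each column (1 only where both bits are 1):
  10110101001111
& 10100111111011
----------------
  10100101001011

Answer: 10100101001011 (10571)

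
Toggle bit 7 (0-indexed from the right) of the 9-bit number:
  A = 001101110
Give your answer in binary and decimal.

Mask = 1 << 7 = 010000000
Bit 7 of A is 0; XOR with the mask flips it to 1.
  001101110
^ 010000000
-----------
  011101110

Answer: 011101110 (238)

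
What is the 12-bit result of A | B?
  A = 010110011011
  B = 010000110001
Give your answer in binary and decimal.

Apply | to each column (1 where either bit is 1):
  010110011011
| 010000110001
--------------
  010110111011

Answer: 010110111011 (1467)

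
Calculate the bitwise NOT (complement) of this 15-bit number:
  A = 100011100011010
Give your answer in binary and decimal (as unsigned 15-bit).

Flip each bit (0->1, 1->0):
  100011100011010
  011100011100101

Answer: 011100011100101 (14565)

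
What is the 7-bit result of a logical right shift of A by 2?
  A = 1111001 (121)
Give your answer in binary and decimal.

Logical shift right by 2: drop the bottom 2 bit(s), prepend 2 zero(s) on the left.
  1111001  ->  keep [11110], discard [01], prepend 00
= 0011110

Answer: 0011110 (30)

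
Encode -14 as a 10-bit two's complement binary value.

1. Binary of +14:  0000001110
2. Invert bits:     1111110001
3. Add 1:           1111110010

Answer: 1111110010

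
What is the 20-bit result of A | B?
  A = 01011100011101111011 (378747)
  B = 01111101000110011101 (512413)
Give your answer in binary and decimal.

Apply | to each column (1 where either bit is 1):
  01011100011101111011
| 01111101000110011101
----------------------
  01111101011111111111

Answer: 01111101011111111111 (514047)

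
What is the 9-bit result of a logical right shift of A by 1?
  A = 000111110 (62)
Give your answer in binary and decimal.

Logical shift right by 1: drop the bottom 1 bit(s), prepend 1 zero(s) on the left.
  000111110  ->  keep [00011111], discard [0], prepend 0
= 000011111

Answer: 000011111 (31)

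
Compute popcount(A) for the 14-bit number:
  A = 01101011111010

01101011111010
1-bits at positions (from bit 0 = LSB): 1, 3, 4, 5, 6, 7, 9, 11, 12
Count = 9

Answer: 9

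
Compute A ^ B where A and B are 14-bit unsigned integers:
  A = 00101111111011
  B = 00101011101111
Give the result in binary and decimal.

Apply ^ to each column (1 where bits differ):
  00101111111011
^ 00101011101111
----------------
  00000100010100

Answer: 00000100010100 (276)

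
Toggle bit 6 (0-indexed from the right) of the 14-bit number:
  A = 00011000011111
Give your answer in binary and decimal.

Mask = 1 << 6 = 00000001000000
Bit 6 of A is 0; XOR with the mask flips it to 1.
  00011000011111
^ 00000001000000
----------------
  00011001011111

Answer: 00011001011111 (1631)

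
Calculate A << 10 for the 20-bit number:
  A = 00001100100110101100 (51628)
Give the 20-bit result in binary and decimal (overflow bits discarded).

Shift left by 10: drop the top 10 bit(s), append 10 zero(s) on the right.
  00001100100110101100  ->  discard [0000110010], keep [0110101100], append 0000000000
= 01101011000000000000

Answer: 01101011000000000000 (438272)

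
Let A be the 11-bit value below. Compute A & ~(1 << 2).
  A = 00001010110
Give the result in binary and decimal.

Mask = ~(1 << 2) = 11111111011
Bit 2 of A is 1, so AND-ing with the mask clears it to 0.
  00001010110
& 11111111011
-------------
  00001010010

Answer: 00001010010 (82)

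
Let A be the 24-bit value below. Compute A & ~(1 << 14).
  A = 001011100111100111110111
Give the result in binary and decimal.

Mask = ~(1 << 14) = 111111111011111111111111
Bit 14 of A is 1, so AND-ing with the mask clears it to 0.
  001011100111100111110111
& 111111111011111111111111
--------------------------
  001011100011100111110111

Answer: 001011100011100111110111 (3029495)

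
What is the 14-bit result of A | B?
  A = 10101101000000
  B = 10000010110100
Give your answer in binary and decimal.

Apply | to each column (1 where either bit is 1):
  10101101000000
| 10000010110100
----------------
  10101111110100

Answer: 10101111110100 (11252)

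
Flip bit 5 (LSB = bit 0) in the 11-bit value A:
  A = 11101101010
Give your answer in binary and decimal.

Mask = 1 << 5 = 00000100000
Bit 5 of A is 1; XOR with the mask flips it to 0.
  11101101010
^ 00000100000
-------------
  11101001010

Answer: 11101001010 (1866)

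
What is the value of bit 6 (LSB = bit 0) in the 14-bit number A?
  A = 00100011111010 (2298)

Bit 6 is the 7th from the right.
  00100011111010
         ^
That bit is 1.

Answer: 1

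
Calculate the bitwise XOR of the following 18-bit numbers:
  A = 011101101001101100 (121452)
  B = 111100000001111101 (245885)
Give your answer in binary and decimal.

Apply ^ to each column (1 where bits differ):
  011101101001101100
^ 111100000001111101
--------------------
  100001101000010001

Answer: 100001101000010001 (137745)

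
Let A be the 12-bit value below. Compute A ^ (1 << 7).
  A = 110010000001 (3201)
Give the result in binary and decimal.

Mask = 1 << 7 = 000010000000
Bit 7 of A is 1; XOR with the mask flips it to 0.
  110010000001
^ 000010000000
--------------
  110000000001

Answer: 110000000001 (3073)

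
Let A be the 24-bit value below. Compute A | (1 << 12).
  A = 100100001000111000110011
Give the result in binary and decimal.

Mask = 1 << 12 = 000000000001000000000000
Bit 12 of A is 0, so OR-ing with the mask flips it to 1.
  100100001000111000110011
| 000000000001000000000000
--------------------------
  100100001001111000110011

Answer: 100100001001111000110011 (9477683)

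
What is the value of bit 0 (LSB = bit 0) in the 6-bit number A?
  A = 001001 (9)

Bit 0 is the 1st from the right.
  001001
       ^
That bit is 1.

Answer: 1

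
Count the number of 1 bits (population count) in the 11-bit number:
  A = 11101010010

11101010010
1-bits at positions (from bit 0 = LSB): 1, 4, 6, 8, 9, 10
Count = 6

Answer: 6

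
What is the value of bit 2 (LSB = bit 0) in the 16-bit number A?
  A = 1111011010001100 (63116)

Bit 2 is the 3rd from the right.
  1111011010001100
               ^
That bit is 1.

Answer: 1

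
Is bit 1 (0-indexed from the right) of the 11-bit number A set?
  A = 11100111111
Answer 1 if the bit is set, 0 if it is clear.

Bit 1 is the 2nd from the right.
  11100111111
           ^
That bit is 1.

Answer: 1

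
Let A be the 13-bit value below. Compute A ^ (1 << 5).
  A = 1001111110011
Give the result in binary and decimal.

Mask = 1 << 5 = 0000000100000
Bit 5 of A is 1; XOR with the mask flips it to 0.
  1001111110011
^ 0000000100000
---------------
  1001111010011

Answer: 1001111010011 (5075)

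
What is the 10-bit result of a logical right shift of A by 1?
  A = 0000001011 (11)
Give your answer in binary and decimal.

Logical shift right by 1: drop the bottom 1 bit(s), prepend 1 zero(s) on the left.
  0000001011  ->  keep [000000101], discard [1], prepend 0
= 0000000101

Answer: 0000000101 (5)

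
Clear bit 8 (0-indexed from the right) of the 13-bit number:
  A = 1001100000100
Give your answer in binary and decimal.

Mask = ~(1 << 8) = 1111011111111
Bit 8 of A is 1, so AND-ing with the mask clears it to 0.
  1001100000100
& 1111011111111
---------------
  1001000000100

Answer: 1001000000100 (4612)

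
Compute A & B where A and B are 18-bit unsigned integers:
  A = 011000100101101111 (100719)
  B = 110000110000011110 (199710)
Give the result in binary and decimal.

Apply & to each column (1 only where both bits are 1):
  011000100101101111
& 110000110000011110
--------------------
  010000100000001110

Answer: 010000100000001110 (67598)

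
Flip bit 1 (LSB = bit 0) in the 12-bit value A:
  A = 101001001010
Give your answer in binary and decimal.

Mask = 1 << 1 = 000000000010
Bit 1 of A is 1; XOR with the mask flips it to 0.
  101001001010
^ 000000000010
--------------
  101001001000

Answer: 101001001000 (2632)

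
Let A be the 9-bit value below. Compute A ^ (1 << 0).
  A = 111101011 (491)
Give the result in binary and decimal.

Mask = 1 << 0 = 000000001
Bit 0 of A is 1; XOR with the mask flips it to 0.
  111101011
^ 000000001
-----------
  111101010

Answer: 111101010 (490)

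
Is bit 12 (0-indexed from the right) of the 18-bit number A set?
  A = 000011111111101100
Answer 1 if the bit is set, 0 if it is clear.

Bit 12 is the 13th from the right.
  000011111111101100
       ^
That bit is 1.

Answer: 1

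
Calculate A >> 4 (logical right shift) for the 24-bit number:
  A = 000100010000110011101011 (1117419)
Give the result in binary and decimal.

Logical shift right by 4: drop the bottom 4 bit(s), prepend 4 zero(s) on the left.
  000100010000110011101011  ->  keep [00010001000011001110], discard [1011], prepend 0000
= 000000010001000011001110

Answer: 000000010001000011001110 (69838)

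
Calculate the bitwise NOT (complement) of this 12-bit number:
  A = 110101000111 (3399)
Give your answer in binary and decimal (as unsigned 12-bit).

Flip each bit (0->1, 1->0):
  110101000111
  001010111000

Answer: 001010111000 (696)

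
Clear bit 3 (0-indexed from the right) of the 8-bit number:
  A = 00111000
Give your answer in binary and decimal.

Mask = ~(1 << 3) = 11110111
Bit 3 of A is 1, so AND-ing with the mask clears it to 0.
  00111000
& 11110111
----------
  00110000

Answer: 00110000 (48)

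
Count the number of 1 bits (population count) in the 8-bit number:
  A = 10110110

10110110
1-bits at positions (from bit 0 = LSB): 1, 2, 4, 5, 7
Count = 5

Answer: 5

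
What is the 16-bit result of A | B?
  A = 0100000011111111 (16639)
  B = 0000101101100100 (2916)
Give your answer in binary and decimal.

Apply | to each column (1 where either bit is 1):
  0100000011111111
| 0000101101100100
------------------
  0100101111111111

Answer: 0100101111111111 (19455)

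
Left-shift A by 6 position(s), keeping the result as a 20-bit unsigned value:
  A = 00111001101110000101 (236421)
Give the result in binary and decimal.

Shift left by 6: drop the top 6 bit(s), append 6 zero(s) on the right.
  00111001101110000101  ->  discard [001110], keep [01101110000101], append 000000
= 01101110000101000000

Answer: 01101110000101000000 (450880)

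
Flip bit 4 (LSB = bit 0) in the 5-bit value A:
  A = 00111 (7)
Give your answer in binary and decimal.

Mask = 1 << 4 = 10000
Bit 4 of A is 0; XOR with the mask flips it to 1.
  00111
^ 10000
-------
  10111

Answer: 10111 (23)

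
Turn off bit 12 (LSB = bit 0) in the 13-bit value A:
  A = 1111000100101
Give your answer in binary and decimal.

Mask = ~(1 << 12) = 0111111111111
Bit 12 of A is 1, so AND-ing with the mask clears it to 0.
  1111000100101
& 0111111111111
---------------
  0111000100101

Answer: 0111000100101 (3621)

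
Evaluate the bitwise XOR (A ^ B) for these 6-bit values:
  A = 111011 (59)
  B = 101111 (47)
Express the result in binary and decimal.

Apply ^ to each column (1 where bits differ):
  111011
^ 101111
--------
  010100

Answer: 010100 (20)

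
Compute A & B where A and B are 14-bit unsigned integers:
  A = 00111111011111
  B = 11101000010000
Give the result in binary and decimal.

Apply & to each column (1 only where both bits are 1):
  00111111011111
& 11101000010000
----------------
  00101000010000

Answer: 00101000010000 (2576)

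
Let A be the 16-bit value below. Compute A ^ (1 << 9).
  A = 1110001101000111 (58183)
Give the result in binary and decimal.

Mask = 1 << 9 = 0000001000000000
Bit 9 of A is 1; XOR with the mask flips it to 0.
  1110001101000111
^ 0000001000000000
------------------
  1110000101000111

Answer: 1110000101000111 (57671)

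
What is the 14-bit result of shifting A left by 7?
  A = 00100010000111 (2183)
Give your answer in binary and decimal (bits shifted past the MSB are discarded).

Shift left by 7: drop the top 7 bit(s), append 7 zero(s) on the right.
  00100010000111  ->  discard [0010001], keep [0000111], append 0000000
= 00001110000000

Answer: 00001110000000 (896)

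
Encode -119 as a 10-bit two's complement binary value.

1. Binary of +119:  0001110111
2. Invert bits:     1110001000
3. Add 1:           1110001001

Answer: 1110001001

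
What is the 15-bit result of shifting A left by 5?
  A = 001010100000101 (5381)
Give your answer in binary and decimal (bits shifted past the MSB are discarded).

Shift left by 5: drop the top 5 bit(s), append 5 zero(s) on the right.
  001010100000101  ->  discard [00101], keep [0100000101], append 00000
= 010000010100000

Answer: 010000010100000 (8352)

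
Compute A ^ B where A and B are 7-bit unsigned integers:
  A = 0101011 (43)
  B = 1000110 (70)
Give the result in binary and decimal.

Apply ^ to each column (1 where bits differ):
  0101011
^ 1000110
---------
  1101101

Answer: 1101101 (109)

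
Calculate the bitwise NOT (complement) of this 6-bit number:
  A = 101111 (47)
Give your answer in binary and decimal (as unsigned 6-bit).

Flip each bit (0->1, 1->0):
  101111
  010000

Answer: 010000 (16)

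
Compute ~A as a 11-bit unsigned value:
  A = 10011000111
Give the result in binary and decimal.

Flip each bit (0->1, 1->0):
  10011000111
  01100111000

Answer: 01100111000 (824)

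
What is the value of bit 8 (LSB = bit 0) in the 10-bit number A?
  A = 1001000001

Bit 8 is the 9th from the right.
  1001000001
   ^
That bit is 0.

Answer: 0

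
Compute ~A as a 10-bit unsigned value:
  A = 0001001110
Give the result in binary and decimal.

Flip each bit (0->1, 1->0):
  0001001110
  1110110001

Answer: 1110110001 (945)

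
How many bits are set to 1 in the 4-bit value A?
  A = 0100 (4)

0100
1-bits at positions (from bit 0 = LSB): 2
Count = 1

Answer: 1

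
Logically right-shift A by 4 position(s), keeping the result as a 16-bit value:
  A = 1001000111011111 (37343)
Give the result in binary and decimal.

Logical shift right by 4: drop the bottom 4 bit(s), prepend 4 zero(s) on the left.
  1001000111011111  ->  keep [100100011101], discard [1111], prepend 0000
= 0000100100011101

Answer: 0000100100011101 (2333)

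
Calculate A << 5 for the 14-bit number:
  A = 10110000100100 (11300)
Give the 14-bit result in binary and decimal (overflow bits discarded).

Shift left by 5: drop the top 5 bit(s), append 5 zero(s) on the right.
  10110000100100  ->  discard [10110], keep [000100100], append 00000
= 00010010000000

Answer: 00010010000000 (1152)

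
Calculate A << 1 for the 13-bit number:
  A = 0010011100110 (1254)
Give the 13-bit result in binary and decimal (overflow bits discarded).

Shift left by 1: drop the top 1 bit(s), append 1 zero(s) on the right.
  0010011100110  ->  discard [0], keep [010011100110], append 0
= 0100111001100

Answer: 0100111001100 (2508)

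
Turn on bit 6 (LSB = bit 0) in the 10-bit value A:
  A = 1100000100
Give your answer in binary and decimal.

Mask = 1 << 6 = 0001000000
Bit 6 of A is 0, so OR-ing with the mask flips it to 1.
  1100000100
| 0001000000
------------
  1101000100

Answer: 1101000100 (836)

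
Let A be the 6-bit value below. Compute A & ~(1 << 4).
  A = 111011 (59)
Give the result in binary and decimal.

Mask = ~(1 << 4) = 101111
Bit 4 of A is 1, so AND-ing with the mask clears it to 0.
  111011
& 101111
--------
  101011

Answer: 101011 (43)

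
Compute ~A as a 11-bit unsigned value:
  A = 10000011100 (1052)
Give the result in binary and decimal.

Flip each bit (0->1, 1->0):
  10000011100
  01111100011

Answer: 01111100011 (995)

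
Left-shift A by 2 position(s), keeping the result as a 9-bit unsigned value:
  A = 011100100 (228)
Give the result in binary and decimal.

Shift left by 2: drop the top 2 bit(s), append 2 zero(s) on the right.
  011100100  ->  discard [01], keep [1100100], append 00
= 110010000

Answer: 110010000 (400)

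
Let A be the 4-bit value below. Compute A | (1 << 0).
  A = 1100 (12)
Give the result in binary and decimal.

Mask = 1 << 0 = 0001
Bit 0 of A is 0, so OR-ing with the mask flips it to 1.
  1100
| 0001
------
  1101

Answer: 1101 (13)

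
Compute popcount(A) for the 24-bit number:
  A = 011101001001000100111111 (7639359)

011101001001000100111111
1-bits at positions (from bit 0 = LSB): 0, 1, 2, 3, 4, 5, 8, 12, 15, 18, 20, 21, 22
Count = 13

Answer: 13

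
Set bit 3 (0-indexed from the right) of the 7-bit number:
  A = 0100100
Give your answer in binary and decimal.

Mask = 1 << 3 = 0001000
Bit 3 of A is 0, so OR-ing with the mask flips it to 1.
  0100100
| 0001000
---------
  0101100

Answer: 0101100 (44)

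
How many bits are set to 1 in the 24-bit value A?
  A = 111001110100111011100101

111001110100111011100101
1-bits at positions (from bit 0 = LSB): 0, 2, 5, 6, 7, 9, 10, 11, 14, 16, 17, 18, 21, 22, 23
Count = 15

Answer: 15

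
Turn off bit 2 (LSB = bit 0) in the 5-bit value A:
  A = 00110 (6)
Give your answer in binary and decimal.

Mask = ~(1 << 2) = 11011
Bit 2 of A is 1, so AND-ing with the mask clears it to 0.
  00110
& 11011
-------
  00010

Answer: 00010 (2)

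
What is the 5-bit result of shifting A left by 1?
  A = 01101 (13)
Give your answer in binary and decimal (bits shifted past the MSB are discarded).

Shift left by 1: drop the top 1 bit(s), append 1 zero(s) on the right.
  01101  ->  discard [0], keep [1101], append 0
= 11010

Answer: 11010 (26)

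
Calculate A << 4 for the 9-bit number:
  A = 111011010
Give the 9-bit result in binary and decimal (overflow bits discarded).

Shift left by 4: drop the top 4 bit(s), append 4 zero(s) on the right.
  111011010  ->  discard [1110], keep [11010], append 0000
= 110100000

Answer: 110100000 (416)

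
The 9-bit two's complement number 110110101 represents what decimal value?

MSB is 1, so the value is negative. Find the magnitude:
1. Invert bits:  001001010
2. Add 1:        001001011  = 75
3. Apply sign:   -75

Answer: -75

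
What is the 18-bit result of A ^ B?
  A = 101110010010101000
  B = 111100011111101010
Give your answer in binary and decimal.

Apply ^ to each column (1 where bits differ):
  101110010010101000
^ 111100011111101010
--------------------
  010010001101000010

Answer: 010010001101000010 (74562)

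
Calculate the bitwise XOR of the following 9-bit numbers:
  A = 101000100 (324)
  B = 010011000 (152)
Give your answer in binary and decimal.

Apply ^ to each column (1 where bits differ):
  101000100
^ 010011000
-----------
  111011100

Answer: 111011100 (476)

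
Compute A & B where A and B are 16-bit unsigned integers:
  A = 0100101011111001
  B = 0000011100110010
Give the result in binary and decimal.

Apply & to each column (1 only where both bits are 1):
  0100101011111001
& 0000011100110010
------------------
  0000001000110000

Answer: 0000001000110000 (560)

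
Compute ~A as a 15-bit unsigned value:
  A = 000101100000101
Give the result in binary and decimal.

Flip each bit (0->1, 1->0):
  000101100000101
  111010011111010

Answer: 111010011111010 (29946)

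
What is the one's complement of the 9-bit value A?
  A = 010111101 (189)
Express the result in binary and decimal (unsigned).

Flip each bit (0->1, 1->0):
  010111101
  101000010

Answer: 101000010 (322)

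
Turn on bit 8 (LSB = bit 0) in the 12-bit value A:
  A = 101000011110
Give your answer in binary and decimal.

Mask = 1 << 8 = 000100000000
Bit 8 of A is 0, so OR-ing with the mask flips it to 1.
  101000011110
| 000100000000
--------------
  101100011110

Answer: 101100011110 (2846)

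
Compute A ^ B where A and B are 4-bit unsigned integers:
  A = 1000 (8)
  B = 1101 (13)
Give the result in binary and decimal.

Apply ^ to each column (1 where bits differ):
  1000
^ 1101
------
  0101

Answer: 0101 (5)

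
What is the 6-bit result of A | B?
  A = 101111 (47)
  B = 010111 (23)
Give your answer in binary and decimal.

Apply | to each column (1 where either bit is 1):
  101111
| 010111
--------
  111111

Answer: 111111 (63)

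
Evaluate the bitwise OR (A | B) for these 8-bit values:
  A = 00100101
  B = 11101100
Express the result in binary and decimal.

Apply | to each column (1 where either bit is 1):
  00100101
| 11101100
----------
  11101101

Answer: 11101101 (237)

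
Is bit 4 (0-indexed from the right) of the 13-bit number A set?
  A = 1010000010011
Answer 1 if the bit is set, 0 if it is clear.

Bit 4 is the 5th from the right.
  1010000010011
          ^
That bit is 1.

Answer: 1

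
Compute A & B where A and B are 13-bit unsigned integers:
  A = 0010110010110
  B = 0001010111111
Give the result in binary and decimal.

Apply & to each column (1 only where both bits are 1):
  0010110010110
& 0001010111111
---------------
  0000010010110

Answer: 0000010010110 (150)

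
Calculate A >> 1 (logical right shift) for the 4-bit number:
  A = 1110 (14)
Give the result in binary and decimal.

Logical shift right by 1: drop the bottom 1 bit(s), prepend 1 zero(s) on the left.
  1110  ->  keep [111], discard [0], prepend 0
= 0111

Answer: 0111 (7)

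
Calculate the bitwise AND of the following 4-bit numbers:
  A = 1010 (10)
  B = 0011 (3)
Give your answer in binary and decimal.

Apply & to each column (1 only where both bits are 1):
  1010
& 0011
------
  0010

Answer: 0010 (2)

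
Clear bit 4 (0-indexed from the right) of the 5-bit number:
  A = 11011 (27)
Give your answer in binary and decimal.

Mask = ~(1 << 4) = 01111
Bit 4 of A is 1, so AND-ing with the mask clears it to 0.
  11011
& 01111
-------
  01011

Answer: 01011 (11)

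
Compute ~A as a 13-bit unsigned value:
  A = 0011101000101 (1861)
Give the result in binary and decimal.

Flip each bit (0->1, 1->0):
  0011101000101
  1100010111010

Answer: 1100010111010 (6330)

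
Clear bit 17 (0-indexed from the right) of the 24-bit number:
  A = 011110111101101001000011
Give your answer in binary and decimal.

Mask = ~(1 << 17) = 111111011111111111111111
Bit 17 of A is 1, so AND-ing with the mask clears it to 0.
  011110111101101001000011
& 111111011111111111111111
--------------------------
  011110011101101001000011

Answer: 011110011101101001000011 (7985731)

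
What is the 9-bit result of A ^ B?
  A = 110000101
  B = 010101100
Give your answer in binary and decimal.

Apply ^ to each column (1 where bits differ):
  110000101
^ 010101100
-----------
  100101001

Answer: 100101001 (297)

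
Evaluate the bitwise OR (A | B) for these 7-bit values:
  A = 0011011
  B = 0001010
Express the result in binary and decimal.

Apply | to each column (1 where either bit is 1):
  0011011
| 0001010
---------
  0011011

Answer: 0011011 (27)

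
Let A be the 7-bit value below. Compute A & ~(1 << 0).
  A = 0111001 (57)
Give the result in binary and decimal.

Mask = ~(1 << 0) = 1111110
Bit 0 of A is 1, so AND-ing with the mask clears it to 0.
  0111001
& 1111110
---------
  0111000

Answer: 0111000 (56)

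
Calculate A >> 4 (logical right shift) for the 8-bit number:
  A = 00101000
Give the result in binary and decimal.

Logical shift right by 4: drop the bottom 4 bit(s), prepend 4 zero(s) on the left.
  00101000  ->  keep [0010], discard [1000], prepend 0000
= 00000010

Answer: 00000010 (2)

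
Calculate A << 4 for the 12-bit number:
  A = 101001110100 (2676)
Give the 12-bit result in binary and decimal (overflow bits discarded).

Shift left by 4: drop the top 4 bit(s), append 4 zero(s) on the right.
  101001110100  ->  discard [1010], keep [01110100], append 0000
= 011101000000

Answer: 011101000000 (1856)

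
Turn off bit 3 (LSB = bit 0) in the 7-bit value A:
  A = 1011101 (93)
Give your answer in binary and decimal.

Mask = ~(1 << 3) = 1110111
Bit 3 of A is 1, so AND-ing with the mask clears it to 0.
  1011101
& 1110111
---------
  1010101

Answer: 1010101 (85)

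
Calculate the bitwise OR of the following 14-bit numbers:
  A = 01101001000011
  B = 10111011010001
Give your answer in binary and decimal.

Apply | to each column (1 where either bit is 1):
  01101001000011
| 10111011010001
----------------
  11111011010011

Answer: 11111011010011 (16083)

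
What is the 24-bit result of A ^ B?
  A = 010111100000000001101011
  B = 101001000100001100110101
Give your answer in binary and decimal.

Apply ^ to each column (1 where bits differ):
  010111100000000001101011
^ 101001000100001100110101
--------------------------
  111110100100001101011110

Answer: 111110100100001101011110 (16401246)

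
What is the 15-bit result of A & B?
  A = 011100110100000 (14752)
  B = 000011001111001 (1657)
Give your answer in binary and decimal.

Apply & to each column (1 only where both bits are 1):
  011100110100000
& 000011001111001
-----------------
  000000000100000

Answer: 000000000100000 (32)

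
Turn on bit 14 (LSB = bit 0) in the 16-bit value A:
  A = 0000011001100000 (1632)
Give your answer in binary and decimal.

Mask = 1 << 14 = 0100000000000000
Bit 14 of A is 0, so OR-ing with the mask flips it to 1.
  0000011001100000
| 0100000000000000
------------------
  0100011001100000

Answer: 0100011001100000 (18016)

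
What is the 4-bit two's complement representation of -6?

1. Binary of +6:  0110
2. Invert bits:     1001
3. Add 1:           1010

Answer: 1010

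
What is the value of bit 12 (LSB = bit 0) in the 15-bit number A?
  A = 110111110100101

Bit 12 is the 13th from the right.
  110111110100101
    ^
That bit is 0.

Answer: 0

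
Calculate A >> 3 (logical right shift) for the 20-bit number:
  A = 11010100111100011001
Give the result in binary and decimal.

Logical shift right by 3: drop the bottom 3 bit(s), prepend 3 zero(s) on the left.
  11010100111100011001  ->  keep [11010100111100011], discard [001], prepend 000
= 00011010100111100011

Answer: 00011010100111100011 (109027)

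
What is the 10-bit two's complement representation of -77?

1. Binary of +77:  0001001101
2. Invert bits:     1110110010
3. Add 1:           1110110011

Answer: 1110110011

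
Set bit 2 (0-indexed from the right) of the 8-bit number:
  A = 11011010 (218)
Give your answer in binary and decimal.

Mask = 1 << 2 = 00000100
Bit 2 of A is 0, so OR-ing with the mask flips it to 1.
  11011010
| 00000100
----------
  11011110

Answer: 11011110 (222)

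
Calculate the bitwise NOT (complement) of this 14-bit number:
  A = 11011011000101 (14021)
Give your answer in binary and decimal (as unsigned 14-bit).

Flip each bit (0->1, 1->0):
  11011011000101
  00100100111010

Answer: 00100100111010 (2362)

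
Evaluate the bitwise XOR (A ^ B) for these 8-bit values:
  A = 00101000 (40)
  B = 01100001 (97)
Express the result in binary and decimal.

Apply ^ to each column (1 where bits differ):
  00101000
^ 01100001
----------
  01001001

Answer: 01001001 (73)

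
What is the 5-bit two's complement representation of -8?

1. Binary of +8:  01000
2. Invert bits:     10111
3. Add 1:           11000

Answer: 11000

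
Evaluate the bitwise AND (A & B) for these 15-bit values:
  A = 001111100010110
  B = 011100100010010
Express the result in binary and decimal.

Apply & to each column (1 only where both bits are 1):
  001111100010110
& 011100100010010
-----------------
  001100100010010

Answer: 001100100010010 (6418)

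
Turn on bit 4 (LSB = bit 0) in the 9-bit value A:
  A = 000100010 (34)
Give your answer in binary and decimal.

Mask = 1 << 4 = 000010000
Bit 4 of A is 0, so OR-ing with the mask flips it to 1.
  000100010
| 000010000
-----------
  000110010

Answer: 000110010 (50)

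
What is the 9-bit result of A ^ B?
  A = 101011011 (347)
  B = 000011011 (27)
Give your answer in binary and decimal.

Apply ^ to each column (1 where bits differ):
  101011011
^ 000011011
-----------
  101000000

Answer: 101000000 (320)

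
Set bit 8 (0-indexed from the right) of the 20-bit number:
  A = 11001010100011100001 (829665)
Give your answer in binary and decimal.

Mask = 1 << 8 = 00000000000100000000
Bit 8 of A is 0, so OR-ing with the mask flips it to 1.
  11001010100011100001
| 00000000000100000000
----------------------
  11001010100111100001

Answer: 11001010100111100001 (829921)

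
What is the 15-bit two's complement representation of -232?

1. Binary of +232:  000000011101000
2. Invert bits:     111111100010111
3. Add 1:           111111100011000

Answer: 111111100011000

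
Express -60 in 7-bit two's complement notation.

1. Binary of +60:  0111100
2. Invert bits:     1000011
3. Add 1:           1000100

Answer: 1000100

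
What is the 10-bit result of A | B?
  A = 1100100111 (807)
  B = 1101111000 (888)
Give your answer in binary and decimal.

Apply | to each column (1 where either bit is 1):
  1100100111
| 1101111000
------------
  1101111111

Answer: 1101111111 (895)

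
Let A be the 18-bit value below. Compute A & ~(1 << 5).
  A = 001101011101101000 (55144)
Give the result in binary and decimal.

Mask = ~(1 << 5) = 111111111111011111
Bit 5 of A is 1, so AND-ing with the mask clears it to 0.
  001101011101101000
& 111111111111011111
--------------------
  001101011101001000

Answer: 001101011101001000 (55112)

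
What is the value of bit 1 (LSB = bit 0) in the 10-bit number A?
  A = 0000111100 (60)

Bit 1 is the 2nd from the right.
  0000111100
          ^
That bit is 0.

Answer: 0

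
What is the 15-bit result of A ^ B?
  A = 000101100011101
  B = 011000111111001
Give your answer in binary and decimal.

Apply ^ to each column (1 where bits differ):
  000101100011101
^ 011000111111001
-----------------
  011101011100100

Answer: 011101011100100 (15076)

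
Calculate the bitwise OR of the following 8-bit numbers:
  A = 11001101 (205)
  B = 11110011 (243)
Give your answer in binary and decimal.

Apply | to each column (1 where either bit is 1):
  11001101
| 11110011
----------
  11111111

Answer: 11111111 (255)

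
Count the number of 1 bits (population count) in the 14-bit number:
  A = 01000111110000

01000111110000
1-bits at positions (from bit 0 = LSB): 4, 5, 6, 7, 8, 12
Count = 6

Answer: 6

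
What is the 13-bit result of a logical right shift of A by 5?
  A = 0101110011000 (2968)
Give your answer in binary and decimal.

Logical shift right by 5: drop the bottom 5 bit(s), prepend 5 zero(s) on the left.
  0101110011000  ->  keep [01011100], discard [11000], prepend 00000
= 0000001011100

Answer: 0000001011100 (92)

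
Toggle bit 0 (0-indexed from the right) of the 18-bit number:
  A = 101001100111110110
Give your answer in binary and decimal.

Mask = 1 << 0 = 000000000000000001
Bit 0 of A is 0; XOR with the mask flips it to 1.
  101001100111110110
^ 000000000000000001
--------------------
  101001100111110111

Answer: 101001100111110111 (170487)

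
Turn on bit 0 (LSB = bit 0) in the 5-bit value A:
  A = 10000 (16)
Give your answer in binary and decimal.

Mask = 1 << 0 = 00001
Bit 0 of A is 0, so OR-ing with the mask flips it to 1.
  10000
| 00001
-------
  10001

Answer: 10001 (17)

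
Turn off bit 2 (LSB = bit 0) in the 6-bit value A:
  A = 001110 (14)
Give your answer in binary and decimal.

Mask = ~(1 << 2) = 111011
Bit 2 of A is 1, so AND-ing with the mask clears it to 0.
  001110
& 111011
--------
  001010

Answer: 001010 (10)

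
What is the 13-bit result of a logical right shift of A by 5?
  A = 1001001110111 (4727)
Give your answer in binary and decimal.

Logical shift right by 5: drop the bottom 5 bit(s), prepend 5 zero(s) on the left.
  1001001110111  ->  keep [10010011], discard [10111], prepend 00000
= 0000010010011

Answer: 0000010010011 (147)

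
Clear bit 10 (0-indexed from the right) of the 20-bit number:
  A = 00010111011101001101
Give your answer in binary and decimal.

Mask = ~(1 << 10) = 11111111101111111111
Bit 10 of A is 1, so AND-ing with the mask clears it to 0.
  00010111011101001101
& 11111111101111111111
----------------------
  00010111001101001101

Answer: 00010111001101001101 (95053)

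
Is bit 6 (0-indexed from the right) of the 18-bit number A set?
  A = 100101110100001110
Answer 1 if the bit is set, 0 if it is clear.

Bit 6 is the 7th from the right.
  100101110100001110
             ^
That bit is 0.

Answer: 0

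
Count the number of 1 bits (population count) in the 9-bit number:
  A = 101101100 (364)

101101100
1-bits at positions (from bit 0 = LSB): 2, 3, 5, 6, 8
Count = 5

Answer: 5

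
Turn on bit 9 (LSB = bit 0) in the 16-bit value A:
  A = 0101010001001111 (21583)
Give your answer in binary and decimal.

Mask = 1 << 9 = 0000001000000000
Bit 9 of A is 0, so OR-ing with the mask flips it to 1.
  0101010001001111
| 0000001000000000
------------------
  0101011001001111

Answer: 0101011001001111 (22095)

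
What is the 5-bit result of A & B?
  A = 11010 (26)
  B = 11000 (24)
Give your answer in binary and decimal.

Apply & to each column (1 only where both bits are 1):
  11010
& 11000
-------
  11000

Answer: 11000 (24)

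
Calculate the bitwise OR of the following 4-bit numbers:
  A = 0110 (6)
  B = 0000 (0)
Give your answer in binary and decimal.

Apply | to each column (1 where either bit is 1):
  0110
| 0000
------
  0110

Answer: 0110 (6)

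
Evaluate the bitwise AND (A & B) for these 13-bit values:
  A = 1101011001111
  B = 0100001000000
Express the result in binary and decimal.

Apply & to each column (1 only where both bits are 1):
  1101011001111
& 0100001000000
---------------
  0100001000000

Answer: 0100001000000 (2112)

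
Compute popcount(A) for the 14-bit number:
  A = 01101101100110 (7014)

01101101100110
1-bits at positions (from bit 0 = LSB): 1, 2, 5, 6, 8, 9, 11, 12
Count = 8

Answer: 8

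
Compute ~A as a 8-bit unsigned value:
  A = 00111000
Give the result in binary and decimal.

Flip each bit (0->1, 1->0):
  00111000
  11000111

Answer: 11000111 (199)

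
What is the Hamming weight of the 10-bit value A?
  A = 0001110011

0001110011
1-bits at positions (from bit 0 = LSB): 0, 1, 4, 5, 6
Count = 5

Answer: 5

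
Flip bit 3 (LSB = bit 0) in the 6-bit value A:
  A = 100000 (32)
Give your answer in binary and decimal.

Mask = 1 << 3 = 001000
Bit 3 of A is 0; XOR with the mask flips it to 1.
  100000
^ 001000
--------
  101000

Answer: 101000 (40)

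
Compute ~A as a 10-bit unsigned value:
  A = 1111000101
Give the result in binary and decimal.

Flip each bit (0->1, 1->0):
  1111000101
  0000111010

Answer: 0000111010 (58)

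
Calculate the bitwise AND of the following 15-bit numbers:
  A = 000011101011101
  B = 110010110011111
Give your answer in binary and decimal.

Apply & to each column (1 only where both bits are 1):
  000011101011101
& 110010110011111
-----------------
  000010100011101

Answer: 000010100011101 (1309)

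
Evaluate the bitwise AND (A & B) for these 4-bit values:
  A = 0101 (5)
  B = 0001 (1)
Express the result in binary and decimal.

Apply & to each column (1 only where both bits are 1):
  0101
& 0001
------
  0001

Answer: 0001 (1)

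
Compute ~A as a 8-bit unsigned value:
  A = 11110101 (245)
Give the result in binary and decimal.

Flip each bit (0->1, 1->0):
  11110101
  00001010

Answer: 00001010 (10)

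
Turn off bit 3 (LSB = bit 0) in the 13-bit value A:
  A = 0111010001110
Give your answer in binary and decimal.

Mask = ~(1 << 3) = 1111111110111
Bit 3 of A is 1, so AND-ing with the mask clears it to 0.
  0111010001110
& 1111111110111
---------------
  0111010000110

Answer: 0111010000110 (3718)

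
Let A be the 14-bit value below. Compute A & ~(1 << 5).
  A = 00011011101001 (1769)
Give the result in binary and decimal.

Mask = ~(1 << 5) = 11111111011111
Bit 5 of A is 1, so AND-ing with the mask clears it to 0.
  00011011101001
& 11111111011111
----------------
  00011011001001

Answer: 00011011001001 (1737)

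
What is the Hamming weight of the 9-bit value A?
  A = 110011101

110011101
1-bits at positions (from bit 0 = LSB): 0, 2, 3, 4, 7, 8
Count = 6

Answer: 6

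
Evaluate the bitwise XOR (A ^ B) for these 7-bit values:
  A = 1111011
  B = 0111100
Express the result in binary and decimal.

Apply ^ to each column (1 where bits differ):
  1111011
^ 0111100
---------
  1000111

Answer: 1000111 (71)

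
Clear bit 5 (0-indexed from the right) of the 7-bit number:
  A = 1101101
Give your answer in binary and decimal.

Mask = ~(1 << 5) = 1011111
Bit 5 of A is 1, so AND-ing with the mask clears it to 0.
  1101101
& 1011111
---------
  1001101

Answer: 1001101 (77)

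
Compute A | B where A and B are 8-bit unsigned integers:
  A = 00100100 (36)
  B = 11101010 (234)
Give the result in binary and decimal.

Apply | to each column (1 where either bit is 1):
  00100100
| 11101010
----------
  11101110

Answer: 11101110 (238)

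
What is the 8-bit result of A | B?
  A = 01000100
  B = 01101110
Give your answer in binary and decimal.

Apply | to each column (1 where either bit is 1):
  01000100
| 01101110
----------
  01101110

Answer: 01101110 (110)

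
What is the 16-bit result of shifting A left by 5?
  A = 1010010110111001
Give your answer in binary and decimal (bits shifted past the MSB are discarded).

Shift left by 5: drop the top 5 bit(s), append 5 zero(s) on the right.
  1010010110111001  ->  discard [10100], keep [10110111001], append 00000
= 1011011100100000

Answer: 1011011100100000 (46880)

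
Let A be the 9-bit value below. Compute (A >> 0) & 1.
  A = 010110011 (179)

Bit 0 is the 1st from the right.
  010110011
          ^
That bit is 1.

Answer: 1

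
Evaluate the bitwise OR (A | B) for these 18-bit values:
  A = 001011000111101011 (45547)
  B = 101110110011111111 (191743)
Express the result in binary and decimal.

Apply | to each column (1 where either bit is 1):
  001011000111101011
| 101110110011111111
--------------------
  101111110111111111

Answer: 101111110111111111 (196095)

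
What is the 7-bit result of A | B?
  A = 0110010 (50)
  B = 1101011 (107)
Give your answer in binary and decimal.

Apply | to each column (1 where either bit is 1):
  0110010
| 1101011
---------
  1111011

Answer: 1111011 (123)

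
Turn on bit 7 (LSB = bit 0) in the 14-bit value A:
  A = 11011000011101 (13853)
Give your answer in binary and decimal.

Mask = 1 << 7 = 00000010000000
Bit 7 of A is 0, so OR-ing with the mask flips it to 1.
  11011000011101
| 00000010000000
----------------
  11011010011101

Answer: 11011010011101 (13981)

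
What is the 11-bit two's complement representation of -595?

1. Binary of +595:  01001010011
2. Invert bits:     10110101100
3. Add 1:           10110101101

Answer: 10110101101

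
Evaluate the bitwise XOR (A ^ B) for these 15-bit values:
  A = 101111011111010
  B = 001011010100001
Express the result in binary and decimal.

Apply ^ to each column (1 where bits differ):
  101111011111010
^ 001011010100001
-----------------
  100100001011011

Answer: 100100001011011 (18523)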